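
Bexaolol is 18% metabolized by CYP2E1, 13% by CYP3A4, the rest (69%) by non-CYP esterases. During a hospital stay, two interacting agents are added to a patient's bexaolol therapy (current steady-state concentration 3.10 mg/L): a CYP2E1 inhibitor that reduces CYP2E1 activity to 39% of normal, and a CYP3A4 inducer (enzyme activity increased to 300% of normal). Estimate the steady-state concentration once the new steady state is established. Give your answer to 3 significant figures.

The CYP2E1 pathway (18% of clearance) drops to 0.39× activity: 0.18 × 0.39 = 0.0702.
The CYP3A4 pathway (13% of clearance) increases to 3× activity: 0.13 × 3 = 0.39.
The remaining 69% of clearance is unaffected.
Relative clearance = 0.0702 + 0.39 + 0.69 = 1.1502.
Dividing the baseline by the relative clearance: 3.10 / 1.1502 = 2.70 mg/L.

2.70 mg/L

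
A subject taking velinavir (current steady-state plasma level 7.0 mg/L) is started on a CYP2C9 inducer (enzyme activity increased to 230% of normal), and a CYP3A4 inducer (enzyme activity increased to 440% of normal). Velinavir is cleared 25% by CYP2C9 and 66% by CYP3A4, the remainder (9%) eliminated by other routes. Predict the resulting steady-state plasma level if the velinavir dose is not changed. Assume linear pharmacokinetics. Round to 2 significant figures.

The CYP2C9 pathway (25% of clearance) rises to 2.3× activity: 0.25 × 2.3 = 0.575.
The CYP3A4 pathway (66% of clearance) rises to 4.4× activity: 0.66 × 4.4 = 2.904.
The remaining 9% of clearance is unaffected.
CL_new/CL_old = 0.575 + 2.904 + 0.09 = 3.569.
Dividing the baseline by the relative clearance: 7.0 / 3.569 = 2.0 mg/L.

2.0 mg/L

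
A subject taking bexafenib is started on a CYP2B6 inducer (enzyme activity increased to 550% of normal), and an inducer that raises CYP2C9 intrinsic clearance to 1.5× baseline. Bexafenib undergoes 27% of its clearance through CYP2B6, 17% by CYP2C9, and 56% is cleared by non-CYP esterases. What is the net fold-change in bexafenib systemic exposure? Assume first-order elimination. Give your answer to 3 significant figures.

CYP2B6: 0.27 × 5.5 = 1.485
CYP2C9: 0.17 × 1.5 = 0.255
Other: 0.56 (unchanged)
CL_new/CL_old = 1.485 + 0.255 + 0.56 = 2.3.
Systemic exposure ∝ 1/CL: fold-change = 1 / 2.3 = 0.435.

0.435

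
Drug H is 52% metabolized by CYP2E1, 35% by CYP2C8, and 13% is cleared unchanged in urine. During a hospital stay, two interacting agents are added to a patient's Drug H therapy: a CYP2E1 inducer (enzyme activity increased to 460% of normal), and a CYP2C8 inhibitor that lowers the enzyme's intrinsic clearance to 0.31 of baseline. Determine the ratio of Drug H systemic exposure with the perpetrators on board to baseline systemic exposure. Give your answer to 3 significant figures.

0.380

CYP2E1: 0.52 × 4.6 = 2.392
CYP2C8: 0.35 × 0.31 = 0.1085
Other: 0.13 (unchanged)
CL_new/CL_old = 2.392 + 0.1085 + 0.13 = 2.6305.
Systemic exposure ∝ 1/CL: fold-change = 1 / 2.6305 = 0.380.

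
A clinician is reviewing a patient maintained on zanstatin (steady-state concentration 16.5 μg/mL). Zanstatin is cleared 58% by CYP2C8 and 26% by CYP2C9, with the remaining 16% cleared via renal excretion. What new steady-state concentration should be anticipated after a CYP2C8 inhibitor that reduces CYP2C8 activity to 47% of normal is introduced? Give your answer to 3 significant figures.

23.8 μg/mL

The CYP2C8 pathway (58% of clearance) is reduced to 0.47× activity: 0.58 × 0.47 = 0.2726.
CYP2C9 (26%) and the residual 16% are unaffected.
Relative clearance = 0.2726 + 0.26 + 0.16 = 0.6926.
Steady-state concentration ∝ 1/CL, so new value = 16.5 / 0.6926 = 23.8 μg/mL.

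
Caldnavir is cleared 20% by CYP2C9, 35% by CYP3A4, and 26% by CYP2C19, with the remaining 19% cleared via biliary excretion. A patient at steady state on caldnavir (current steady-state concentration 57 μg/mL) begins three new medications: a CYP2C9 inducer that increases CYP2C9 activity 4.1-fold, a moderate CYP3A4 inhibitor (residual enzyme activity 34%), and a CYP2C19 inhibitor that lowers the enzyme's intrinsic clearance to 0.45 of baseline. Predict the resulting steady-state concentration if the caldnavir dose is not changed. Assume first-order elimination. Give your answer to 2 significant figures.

CYP2C9: 0.2 × 4.1 = 0.82
CYP3A4: 0.35 × 0.34 = 0.119
CYP2C19: 0.26 × 0.45 = 0.117
Other: 0.19 (unchanged)
CL_new/CL_old = 0.82 + 0.119 + 0.117 + 0.19 = 1.246.
New steady-state concentration = 57 / 1.246 = 46 μg/mL (concentration scales inversely with clearance).

46 μg/mL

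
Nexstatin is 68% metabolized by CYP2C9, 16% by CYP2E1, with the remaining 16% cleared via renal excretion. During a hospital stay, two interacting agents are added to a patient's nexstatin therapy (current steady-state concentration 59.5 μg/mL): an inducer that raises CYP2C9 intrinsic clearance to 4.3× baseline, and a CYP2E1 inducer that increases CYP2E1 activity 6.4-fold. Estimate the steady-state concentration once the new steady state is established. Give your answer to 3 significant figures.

14.5 μg/mL

The CYP2C9 pathway (68% of clearance) increases to 4.3× activity: 0.68 × 4.3 = 2.924.
The CYP2E1 pathway (16% of clearance) rises to 6.4× activity: 0.16 × 6.4 = 1.024.
Non-CYP routes (16%) are unchanged.
Relative clearance = 2.924 + 1.024 + 0.16 = 4.108.
Dividing the baseline by the relative clearance: 59.5 / 4.108 = 14.5 μg/mL.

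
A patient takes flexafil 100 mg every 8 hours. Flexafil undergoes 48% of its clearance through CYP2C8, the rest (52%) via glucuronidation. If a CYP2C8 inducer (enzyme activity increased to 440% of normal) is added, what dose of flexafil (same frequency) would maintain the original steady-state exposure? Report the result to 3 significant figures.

263 mg

CYP2C8: 0.48 × 4.4 = 2.112
Other: 0.52 (unchanged)
CL_new/CL_old = 2.112 + 0.52 = 2.632.
Exposure is unchanged when dose changes in proportion to clearance. New dose = 100 mg × 2.632 = 263 mg.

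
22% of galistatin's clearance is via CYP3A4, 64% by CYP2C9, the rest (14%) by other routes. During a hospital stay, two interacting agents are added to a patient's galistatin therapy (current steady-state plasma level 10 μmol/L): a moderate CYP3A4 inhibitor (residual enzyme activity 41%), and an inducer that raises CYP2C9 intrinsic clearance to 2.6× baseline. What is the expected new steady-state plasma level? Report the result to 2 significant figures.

The CYP3A4 pathway (22% of clearance) drops to 0.41× activity: 0.22 × 0.41 = 0.0902.
The CYP2C9 pathway (64% of clearance) rises to 2.6× activity: 0.64 × 2.6 = 1.664.
Non-CYP routes (14%) are unchanged.
CL_new/CL_old = 0.0902 + 1.664 + 0.14 = 1.8942.
Dividing the baseline by the relative clearance: 10 / 1.8942 = 5.3 μmol/L.

5.3 μmol/L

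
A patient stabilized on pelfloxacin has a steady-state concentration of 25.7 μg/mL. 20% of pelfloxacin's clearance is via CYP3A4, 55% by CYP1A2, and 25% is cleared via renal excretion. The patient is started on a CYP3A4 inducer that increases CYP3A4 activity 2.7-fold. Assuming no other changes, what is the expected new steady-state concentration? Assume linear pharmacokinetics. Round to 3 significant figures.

The CYP3A4 pathway (20% of clearance) rises to 2.7× activity: 0.2 × 2.7 = 0.54.
CYP1A2 (55%) and the residual 25% are unaffected.
CL_new/CL_old = 0.54 + 0.55 + 0.25 = 1.34.
With dosing unchanged, steady-state concentration scales as 1/CL: 25.7 / 1.34 = 19.2 μg/mL.

19.2 μg/mL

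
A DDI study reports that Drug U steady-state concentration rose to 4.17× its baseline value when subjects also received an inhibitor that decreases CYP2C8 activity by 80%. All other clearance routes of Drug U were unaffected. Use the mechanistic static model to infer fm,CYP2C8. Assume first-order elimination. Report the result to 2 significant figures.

0.95

CL'/CL = 1 / 4.17 = 0.2398
0.2·fm + (1 − fm) = 0.2398
fm = (0.2398 − 1) / (0.2 − 1) = 0.95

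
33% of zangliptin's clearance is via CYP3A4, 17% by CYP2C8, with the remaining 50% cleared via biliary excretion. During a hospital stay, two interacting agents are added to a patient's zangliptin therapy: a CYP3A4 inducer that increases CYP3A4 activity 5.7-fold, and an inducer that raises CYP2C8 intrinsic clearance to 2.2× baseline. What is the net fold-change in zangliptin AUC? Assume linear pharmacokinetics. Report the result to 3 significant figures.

0.363

CYP3A4: 0.33 × 5.7 = 1.881
CYP2C8: 0.17 × 2.2 = 0.374
Other: 0.5 (unchanged)
CL_new/CL_old = 1.881 + 0.374 + 0.5 = 2.755.
Net AUC ratio = 1 / 2.755 = 0.363.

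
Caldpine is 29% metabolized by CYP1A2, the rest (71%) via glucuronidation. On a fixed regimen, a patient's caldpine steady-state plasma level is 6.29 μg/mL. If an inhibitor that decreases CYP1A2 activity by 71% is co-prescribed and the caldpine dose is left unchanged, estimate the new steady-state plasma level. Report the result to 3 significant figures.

7.92 μg/mL

The CYP1A2 pathway (29% of clearance) falls to 0.29× activity: 0.29 × 0.29 = 0.0841.
The remaining 71% of clearance is unaffected.
New clearance relative to baseline: 0.0841 + 0.71 = 0.7941.
With dosing unchanged, steady-state plasma level scales as 1/CL: 6.29 / 0.7941 = 7.92 μg/mL.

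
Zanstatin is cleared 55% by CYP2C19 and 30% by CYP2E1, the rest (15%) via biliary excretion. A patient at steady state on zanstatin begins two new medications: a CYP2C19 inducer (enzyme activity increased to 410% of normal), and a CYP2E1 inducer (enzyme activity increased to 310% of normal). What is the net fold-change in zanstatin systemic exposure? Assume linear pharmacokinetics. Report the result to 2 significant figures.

0.30

The CYP2C19 pathway (55% of clearance) is boosted to 4.1× activity: 0.55 × 4.1 = 2.255.
The CYP2E1 pathway (30% of clearance) is boosted to 3.1× activity: 0.3 × 3.1 = 0.93.
Non-CYP routes (15%) are unchanged.
Relative clearance = 2.255 + 0.93 + 0.15 = 3.335.
Because systemic exposure varies inversely with clearance, the combined effect is 1 / 3.335 = 0.30.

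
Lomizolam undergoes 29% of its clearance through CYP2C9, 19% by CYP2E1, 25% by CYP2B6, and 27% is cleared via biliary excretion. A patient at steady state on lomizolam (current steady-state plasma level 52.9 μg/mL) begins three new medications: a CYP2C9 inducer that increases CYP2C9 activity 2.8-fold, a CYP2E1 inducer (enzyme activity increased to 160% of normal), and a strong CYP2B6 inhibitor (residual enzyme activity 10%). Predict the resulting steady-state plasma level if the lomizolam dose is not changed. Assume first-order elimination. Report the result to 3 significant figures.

The CYP2C9 pathway (29% of clearance) rises to 2.8× activity: 0.29 × 2.8 = 0.812.
The CYP2E1 pathway (19% of clearance) is boosted to 1.6× activity: 0.19 × 1.6 = 0.304.
The CYP2B6 pathway (25% of clearance) is reduced to 0.1× activity: 0.25 × 0.1 = 0.025.
Non-CYP routes (27%) are unchanged.
CL_new/CL_old = 0.812 + 0.304 + 0.025 + 0.27 = 1.411.
New steady-state plasma level = 52.9 / 1.411 = 37.5 μg/mL (concentration scales inversely with clearance).

37.5 μg/mL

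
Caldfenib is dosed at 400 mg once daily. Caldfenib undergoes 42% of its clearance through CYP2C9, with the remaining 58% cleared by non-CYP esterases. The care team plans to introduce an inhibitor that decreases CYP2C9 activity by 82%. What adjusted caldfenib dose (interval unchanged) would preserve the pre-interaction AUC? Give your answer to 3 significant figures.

262 mg

The CYP2C9 pathway (42% of clearance) is reduced to 0.18× activity: 0.42 × 0.18 = 0.0756.
The remaining 58% of clearance is unaffected.
Relative clearance = 0.0756 + 0.58 = 0.6556.
Exposure is unchanged when dose changes in proportion to clearance. New dose = 400 mg × 0.6556 = 262 mg.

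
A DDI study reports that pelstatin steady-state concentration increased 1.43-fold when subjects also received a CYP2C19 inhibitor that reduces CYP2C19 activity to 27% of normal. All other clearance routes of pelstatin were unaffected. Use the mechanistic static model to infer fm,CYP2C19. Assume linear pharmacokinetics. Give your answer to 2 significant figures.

Let x = fm,CYP2C19. Because steady-state concentration ∝ 1/CL, relative clearance fell to 1/1.43 = 0.6993.
Setting x·0.27 + (1 − x) = 0.6993 and solving: x = (0.6993 − 1)/(0.27 − 1) = 0.41.

0.41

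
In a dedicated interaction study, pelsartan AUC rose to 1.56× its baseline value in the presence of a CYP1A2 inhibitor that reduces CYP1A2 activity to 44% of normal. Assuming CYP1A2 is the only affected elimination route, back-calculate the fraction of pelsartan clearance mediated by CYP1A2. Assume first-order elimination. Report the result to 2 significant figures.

CL'/CL = 1 / 1.56 = 0.641
0.44·fm + (1 − fm) = 0.641
fm = (0.641 − 1) / (0.44 − 1) = 0.64

0.64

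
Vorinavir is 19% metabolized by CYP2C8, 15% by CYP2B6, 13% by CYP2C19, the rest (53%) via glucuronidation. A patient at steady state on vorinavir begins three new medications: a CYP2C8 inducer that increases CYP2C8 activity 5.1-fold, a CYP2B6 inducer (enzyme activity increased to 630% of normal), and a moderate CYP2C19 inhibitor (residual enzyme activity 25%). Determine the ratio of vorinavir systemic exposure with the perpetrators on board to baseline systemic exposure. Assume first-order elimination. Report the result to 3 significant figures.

0.404

The CYP2C8 pathway (19% of clearance) rises to 5.1× activity: 0.19 × 5.1 = 0.969.
The CYP2B6 pathway (15% of clearance) rises to 6.3× activity: 0.15 × 6.3 = 0.945.
The CYP2C19 pathway (13% of clearance) falls to 0.25× activity: 0.13 × 0.25 = 0.0325.
The remaining 53% of clearance is unaffected.
New clearance relative to baseline: 0.969 + 0.945 + 0.0325 + 0.53 = 2.4765.
Because systemic exposure varies inversely with clearance, the combined effect is 1 / 2.4765 = 0.404.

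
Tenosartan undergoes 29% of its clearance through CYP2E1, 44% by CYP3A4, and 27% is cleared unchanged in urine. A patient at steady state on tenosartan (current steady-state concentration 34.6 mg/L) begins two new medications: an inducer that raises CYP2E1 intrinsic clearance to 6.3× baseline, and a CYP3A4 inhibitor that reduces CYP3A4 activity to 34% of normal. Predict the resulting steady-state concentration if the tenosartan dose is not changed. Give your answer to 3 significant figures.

15.4 mg/L

The CYP2E1 pathway (29% of clearance) increases to 6.3× activity: 0.29 × 6.3 = 1.827.
The CYP3A4 pathway (44% of clearance) falls to 0.34× activity: 0.44 × 0.34 = 0.1496.
Non-CYP routes (27%) are unchanged.
New clearance relative to baseline: 1.827 + 0.1496 + 0.27 = 2.2466.
New steady-state concentration = 34.6 / 2.2466 = 15.4 mg/L (concentration scales inversely with clearance).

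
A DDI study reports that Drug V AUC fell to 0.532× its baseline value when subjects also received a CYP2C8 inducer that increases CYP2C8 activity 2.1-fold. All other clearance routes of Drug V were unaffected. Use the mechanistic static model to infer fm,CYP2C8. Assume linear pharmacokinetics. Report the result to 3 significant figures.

Write x for the fraction cleared via CYP2C8. The observed AUC change means clearance rose to 1/0.532 = 1.88 of baseline.
Only the CYP2C8 route changed, so 1.88 = x·2.1 + (1 − x), giving x = 0.800.

0.800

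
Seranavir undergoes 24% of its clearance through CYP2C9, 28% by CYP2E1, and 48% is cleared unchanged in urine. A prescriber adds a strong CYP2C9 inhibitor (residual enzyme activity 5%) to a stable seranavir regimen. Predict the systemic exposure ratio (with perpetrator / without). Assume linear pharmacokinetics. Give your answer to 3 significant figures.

1.30

The CYP2C9 pathway (24% of clearance) falls to 0.05× activity: 0.24 × 0.05 = 0.012.
CYP2E1 (28%) and the residual 48% are unaffected.
Relative clearance = 0.012 + 0.28 + 0.48 = 0.772.
Systemic exposure is inversely proportional to clearance, so the fold-change is 1 / 0.772 = 1.30.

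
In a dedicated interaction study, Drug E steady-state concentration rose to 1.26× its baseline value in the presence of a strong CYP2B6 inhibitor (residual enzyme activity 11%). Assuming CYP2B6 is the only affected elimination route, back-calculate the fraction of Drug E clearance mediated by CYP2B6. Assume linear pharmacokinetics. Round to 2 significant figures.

0.23

Let x = fm,CYP2B6. Because steady-state concentration ∝ 1/CL, relative clearance fell to 1/1.26 = 0.7937.
Setting x·0.11 + (1 − x) = 0.7937 and solving: x = (0.7937 − 1)/(0.11 − 1) = 0.23.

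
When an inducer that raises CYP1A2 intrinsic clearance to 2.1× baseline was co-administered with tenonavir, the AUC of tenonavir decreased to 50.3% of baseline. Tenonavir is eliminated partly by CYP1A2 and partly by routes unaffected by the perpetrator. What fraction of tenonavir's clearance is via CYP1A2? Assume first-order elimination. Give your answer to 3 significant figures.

0.898

Let fm be the CYP1A2 fraction. New clearance relative to baseline = fm × 2.1 + (1 − fm).
AUC ratio = 1 / (new CL fraction), so new CL fraction = 1 / 0.503 = 1.988.
fm × 2.1 + 1 − fm = 1.988  ⇒  fm × (2.1 − 1) = 0.9881  ⇒  fm = 0.898.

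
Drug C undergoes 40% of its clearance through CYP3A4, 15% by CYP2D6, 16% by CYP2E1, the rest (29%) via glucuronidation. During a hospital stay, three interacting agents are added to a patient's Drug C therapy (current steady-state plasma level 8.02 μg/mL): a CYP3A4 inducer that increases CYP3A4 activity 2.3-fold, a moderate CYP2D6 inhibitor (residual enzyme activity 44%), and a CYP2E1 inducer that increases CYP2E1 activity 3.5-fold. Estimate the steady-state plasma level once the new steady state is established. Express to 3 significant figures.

CYP3A4: 0.4 × 2.3 = 0.92
CYP2D6: 0.15 × 0.44 = 0.066
CYP2E1: 0.16 × 3.5 = 0.56
Other: 0.29 (unchanged)
CL_new/CL_old = 0.92 + 0.066 + 0.56 + 0.29 = 1.836.
New steady-state plasma level = 8.02 / 1.836 = 4.37 μg/mL (concentration scales inversely with clearance).

4.37 μg/mL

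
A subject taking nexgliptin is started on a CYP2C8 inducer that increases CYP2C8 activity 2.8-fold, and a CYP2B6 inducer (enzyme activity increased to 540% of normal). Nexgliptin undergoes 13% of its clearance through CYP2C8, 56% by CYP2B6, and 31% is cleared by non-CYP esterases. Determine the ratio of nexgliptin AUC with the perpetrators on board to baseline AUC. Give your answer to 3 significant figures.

The CYP2C8 pathway (13% of clearance) is boosted to 2.8× activity: 0.13 × 2.8 = 0.364.
The CYP2B6 pathway (56% of clearance) increases to 5.4× activity: 0.56 × 5.4 = 3.024.
The remaining 31% of clearance is unaffected.
Relative clearance = 0.364 + 3.024 + 0.31 = 3.698.
AUC ∝ 1/CL: fold-change = 1 / 3.698 = 0.270.

0.270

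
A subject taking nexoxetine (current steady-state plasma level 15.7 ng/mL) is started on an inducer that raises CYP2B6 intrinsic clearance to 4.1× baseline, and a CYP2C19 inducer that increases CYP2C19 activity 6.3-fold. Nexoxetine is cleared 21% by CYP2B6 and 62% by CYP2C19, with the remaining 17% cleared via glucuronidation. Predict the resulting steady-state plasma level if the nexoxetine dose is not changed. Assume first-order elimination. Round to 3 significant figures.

3.18 ng/mL

The CYP2B6 pathway (21% of clearance) rises to 4.1× activity: 0.21 × 4.1 = 0.861.
The CYP2C19 pathway (62% of clearance) increases to 6.3× activity: 0.62 × 6.3 = 3.906.
Non-CYP routes (17%) are unchanged.
CL_new/CL_old = 0.861 + 3.906 + 0.17 = 4.937.
New steady-state plasma level = 15.7 / 4.937 = 3.18 ng/mL (concentration scales inversely with clearance).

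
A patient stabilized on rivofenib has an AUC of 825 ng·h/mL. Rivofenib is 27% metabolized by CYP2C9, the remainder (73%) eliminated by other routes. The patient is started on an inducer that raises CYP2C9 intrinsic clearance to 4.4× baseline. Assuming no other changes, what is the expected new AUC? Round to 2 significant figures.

The CYP2C9 pathway (27% of clearance) rises to 4.4× activity: 0.27 × 4.4 = 1.188.
Non-CYP routes (73%) are unchanged.
Relative clearance = 1.188 + 0.73 = 1.918.
New AUC = baseline ÷ relative clearance = 825 / 1.918 = 4.3 × 10² ng·h/mL.

4.3 × 10² ng·h/mL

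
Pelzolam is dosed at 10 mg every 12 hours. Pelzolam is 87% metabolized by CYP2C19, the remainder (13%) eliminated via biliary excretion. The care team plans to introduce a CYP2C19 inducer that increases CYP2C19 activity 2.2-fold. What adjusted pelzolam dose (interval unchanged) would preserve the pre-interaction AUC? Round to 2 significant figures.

20 mg

The CYP2C19 pathway (87% of clearance) rises to 2.2× activity: 0.87 × 2.2 = 1.914.
Non-CYP routes (13%) are unchanged.
Relative clearance = 1.914 + 0.13 = 2.044.
To maintain the same steady-state level, dose must scale with clearance: new dose = 10 × 2.044 = 20 mg.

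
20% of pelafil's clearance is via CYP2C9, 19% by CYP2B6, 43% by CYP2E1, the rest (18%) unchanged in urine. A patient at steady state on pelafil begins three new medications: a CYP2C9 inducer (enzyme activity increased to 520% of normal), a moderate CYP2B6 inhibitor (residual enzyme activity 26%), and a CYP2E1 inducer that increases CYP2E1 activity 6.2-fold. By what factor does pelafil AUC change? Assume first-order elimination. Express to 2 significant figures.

0.25

The CYP2C9 pathway (20% of clearance) rises to 5.2× activity: 0.2 × 5.2 = 1.04.
The CYP2B6 pathway (19% of clearance) is reduced to 0.26× activity: 0.19 × 0.26 = 0.0494.
The CYP2E1 pathway (43% of clearance) is boosted to 6.2× activity: 0.43 × 6.2 = 2.666.
Non-CYP routes (18%) are unchanged.
Relative clearance = 1.04 + 0.0494 + 2.666 + 0.18 = 3.9354.
AUC ∝ 1/CL: fold-change = 1 / 3.9354 = 0.25.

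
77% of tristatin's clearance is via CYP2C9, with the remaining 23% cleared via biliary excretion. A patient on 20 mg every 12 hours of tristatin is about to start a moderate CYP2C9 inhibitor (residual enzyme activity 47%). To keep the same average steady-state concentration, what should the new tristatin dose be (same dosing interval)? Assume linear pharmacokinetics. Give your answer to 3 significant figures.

11.8 mg

CYP2C9: 0.77 × 0.47 = 0.3619
Other: 0.23 (unchanged)
CL_new/CL_old = 0.3619 + 0.23 = 0.5919.
Css,avg = (dose rate)/CL, so holding Css fixed requires dose ∝ CL: 20 × 0.5919 = 11.8 mg.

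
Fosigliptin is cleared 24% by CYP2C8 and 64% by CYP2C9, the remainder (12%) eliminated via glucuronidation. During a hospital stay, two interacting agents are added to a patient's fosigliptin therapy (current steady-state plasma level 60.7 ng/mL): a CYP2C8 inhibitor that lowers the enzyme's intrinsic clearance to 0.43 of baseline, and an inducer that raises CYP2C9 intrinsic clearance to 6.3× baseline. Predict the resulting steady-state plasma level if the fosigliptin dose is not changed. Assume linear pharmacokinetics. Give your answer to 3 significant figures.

The CYP2C8 pathway (24% of clearance) is reduced to 0.43× activity: 0.24 × 0.43 = 0.1032.
The CYP2C9 pathway (64% of clearance) rises to 6.3× activity: 0.64 × 6.3 = 4.032.
The remaining 12% of clearance is unaffected.
Relative clearance = 0.1032 + 4.032 + 0.12 = 4.2552.
Steady-state plasma level ∝ 1/CL: new value = 60.7 / 4.2552 = 14.3 ng/mL.

14.3 ng/mL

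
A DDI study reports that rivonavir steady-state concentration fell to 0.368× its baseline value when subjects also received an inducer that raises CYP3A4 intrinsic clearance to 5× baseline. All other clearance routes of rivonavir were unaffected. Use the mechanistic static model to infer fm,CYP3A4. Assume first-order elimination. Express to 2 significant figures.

0.43

CL'/CL = 1 / 0.368 = 2.717
5·fm + (1 − fm) = 2.717
fm = (2.717 − 1) / (5 − 1) = 0.43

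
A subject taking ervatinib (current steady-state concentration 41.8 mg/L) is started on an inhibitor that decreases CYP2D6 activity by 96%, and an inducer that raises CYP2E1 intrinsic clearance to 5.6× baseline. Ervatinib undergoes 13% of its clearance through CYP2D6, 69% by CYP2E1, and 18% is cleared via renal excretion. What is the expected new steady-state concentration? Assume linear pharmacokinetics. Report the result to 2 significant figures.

10 mg/L

The CYP2D6 pathway (13% of clearance) drops to 0.04× activity: 0.13 × 0.04 = 0.0052.
The CYP2E1 pathway (69% of clearance) rises to 5.6× activity: 0.69 × 5.6 = 3.864.
The remaining 18% of clearance is unaffected.
Relative clearance = 0.0052 + 3.864 + 0.18 = 4.0492.
Steady-state concentration ∝ 1/CL: new value = 41.8 / 4.0492 = 10 mg/L.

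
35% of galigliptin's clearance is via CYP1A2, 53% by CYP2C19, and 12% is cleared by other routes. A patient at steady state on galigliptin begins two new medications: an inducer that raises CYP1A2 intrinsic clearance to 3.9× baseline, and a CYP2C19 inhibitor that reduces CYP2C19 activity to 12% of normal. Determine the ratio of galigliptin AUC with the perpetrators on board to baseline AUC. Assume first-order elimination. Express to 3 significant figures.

0.646

CYP1A2: 0.35 × 3.9 = 1.365
CYP2C19: 0.53 × 0.12 = 0.0636
Other: 0.12 (unchanged)
Relative clearance = 1.365 + 0.0636 + 0.12 = 1.5486.
Net AUC ratio = 1 / 1.5486 = 0.646.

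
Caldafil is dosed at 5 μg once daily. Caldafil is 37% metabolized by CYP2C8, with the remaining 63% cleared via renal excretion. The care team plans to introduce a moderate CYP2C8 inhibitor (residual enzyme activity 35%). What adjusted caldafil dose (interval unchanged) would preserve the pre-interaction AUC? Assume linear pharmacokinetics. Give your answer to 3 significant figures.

3.80 μg

The CYP2C8 pathway (37% of clearance) falls to 0.35× activity: 0.37 × 0.35 = 0.1295.
Non-CYP routes (63%) are unchanged.
Relative clearance = 0.1295 + 0.63 = 0.7595.
To maintain the same steady-state level, dose must scale with clearance: new dose = 5 × 0.7595 = 3.80 μg.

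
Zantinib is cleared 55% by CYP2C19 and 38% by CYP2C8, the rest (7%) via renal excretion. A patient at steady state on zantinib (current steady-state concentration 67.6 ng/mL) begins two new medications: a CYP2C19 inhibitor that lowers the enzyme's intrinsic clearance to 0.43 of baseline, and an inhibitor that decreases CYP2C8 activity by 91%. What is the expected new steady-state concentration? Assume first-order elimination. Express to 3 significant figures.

The CYP2C19 pathway (55% of clearance) is reduced to 0.43× activity: 0.55 × 0.43 = 0.2365.
The CYP2C8 pathway (38% of clearance) falls to 0.09× activity: 0.38 × 0.09 = 0.0342.
Non-CYP routes (7%) are unchanged.
New clearance relative to baseline: 0.2365 + 0.0342 + 0.07 = 0.3407.
Dividing the baseline by the relative clearance: 67.6 / 0.3407 = 198 ng/mL.

198 ng/mL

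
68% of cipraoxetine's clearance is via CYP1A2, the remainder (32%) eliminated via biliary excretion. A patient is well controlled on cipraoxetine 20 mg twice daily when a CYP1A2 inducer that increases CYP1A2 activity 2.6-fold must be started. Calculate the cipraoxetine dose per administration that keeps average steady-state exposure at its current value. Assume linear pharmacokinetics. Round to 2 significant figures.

42 mg

The CYP1A2 pathway (68% of clearance) rises to 2.6× activity: 0.68 × 2.6 = 1.768.
The remaining 32% of clearance is unaffected.
New clearance relative to baseline: 1.768 + 0.32 = 2.088.
Css,avg = (dose rate)/CL, so holding Css fixed requires dose ∝ CL: 20 × 2.088 = 42 mg.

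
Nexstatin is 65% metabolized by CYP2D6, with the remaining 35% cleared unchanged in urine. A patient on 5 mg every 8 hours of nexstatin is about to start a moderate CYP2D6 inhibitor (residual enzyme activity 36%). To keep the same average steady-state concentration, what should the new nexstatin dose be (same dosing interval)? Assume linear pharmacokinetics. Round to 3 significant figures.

2.92 mg

CYP2D6: 0.65 × 0.36 = 0.234
Other: 0.35 (unchanged)
CL_new/CL_old = 0.234 + 0.35 = 0.584.
Css,avg = (dose rate)/CL, so holding Css fixed requires dose ∝ CL: 5 × 0.584 = 2.92 mg.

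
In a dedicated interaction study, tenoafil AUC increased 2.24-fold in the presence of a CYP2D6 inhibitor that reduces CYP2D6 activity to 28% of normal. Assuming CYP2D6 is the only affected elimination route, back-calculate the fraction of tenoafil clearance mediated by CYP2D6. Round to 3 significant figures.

Let x = fm,CYP2D6. Because AUC ∝ 1/CL, relative clearance fell to 1/2.24 = 0.4464.
Only the CYP2D6 route changed, so 0.4464 = x·0.28 + (1 − x), giving x = 0.769.

0.769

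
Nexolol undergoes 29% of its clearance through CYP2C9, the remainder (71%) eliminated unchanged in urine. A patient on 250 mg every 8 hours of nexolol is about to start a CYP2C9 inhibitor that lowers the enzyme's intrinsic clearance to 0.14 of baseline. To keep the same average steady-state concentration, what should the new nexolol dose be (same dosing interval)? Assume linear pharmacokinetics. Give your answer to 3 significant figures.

188 mg

The CYP2C9 pathway (29% of clearance) falls to 0.14× activity: 0.29 × 0.14 = 0.0406.
The remaining 71% of clearance is unaffected.
CL_new/CL_old = 0.0406 + 0.71 = 0.7506.
To maintain the same steady-state level, dose must scale with clearance: new dose = 250 × 0.7506 = 188 mg.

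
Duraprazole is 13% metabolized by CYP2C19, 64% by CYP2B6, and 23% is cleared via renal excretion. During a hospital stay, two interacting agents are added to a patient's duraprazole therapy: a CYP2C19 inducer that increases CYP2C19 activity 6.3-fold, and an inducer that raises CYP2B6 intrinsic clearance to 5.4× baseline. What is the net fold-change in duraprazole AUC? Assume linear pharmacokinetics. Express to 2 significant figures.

CYP2C19: 0.13 × 6.3 = 0.819
CYP2B6: 0.64 × 5.4 = 3.456
Other: 0.23 (unchanged)
Relative clearance = 0.819 + 3.456 + 0.23 = 4.505.
Because AUC varies inversely with clearance, the combined effect is 1 / 4.505 = 0.22.

0.22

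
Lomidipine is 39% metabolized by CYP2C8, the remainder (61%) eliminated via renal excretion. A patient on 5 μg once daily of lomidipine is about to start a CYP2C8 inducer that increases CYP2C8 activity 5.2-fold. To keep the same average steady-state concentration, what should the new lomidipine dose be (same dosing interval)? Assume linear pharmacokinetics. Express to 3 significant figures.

CYP2C8: 0.39 × 5.2 = 2.028
Other: 0.61 (unchanged)
Relative clearance = 2.028 + 0.61 = 2.638.
To maintain the same steady-state level, dose must scale with clearance: new dose = 5 × 2.638 = 13.2 μg.

13.2 μg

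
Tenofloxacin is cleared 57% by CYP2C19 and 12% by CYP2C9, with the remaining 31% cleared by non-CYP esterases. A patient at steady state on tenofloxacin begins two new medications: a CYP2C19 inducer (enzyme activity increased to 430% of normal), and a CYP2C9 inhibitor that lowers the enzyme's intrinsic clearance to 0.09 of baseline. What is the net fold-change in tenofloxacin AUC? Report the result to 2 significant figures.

CYP2C19: 0.57 × 4.3 = 2.451
CYP2C9: 0.12 × 0.09 = 0.0108
Other: 0.31 (unchanged)
New clearance relative to baseline: 2.451 + 0.0108 + 0.31 = 2.7718.
Net AUC ratio = 1 / 2.7718 = 0.36.

0.36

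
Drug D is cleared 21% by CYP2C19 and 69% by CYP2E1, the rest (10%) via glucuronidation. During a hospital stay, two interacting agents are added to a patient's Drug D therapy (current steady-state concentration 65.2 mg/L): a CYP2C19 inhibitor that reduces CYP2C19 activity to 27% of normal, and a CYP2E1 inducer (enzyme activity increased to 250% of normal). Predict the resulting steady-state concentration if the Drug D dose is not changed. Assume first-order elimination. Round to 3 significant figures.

34.6 mg/L

CYP2C19: 0.21 × 0.27 = 0.0567
CYP2E1: 0.69 × 2.5 = 1.725
Other: 0.1 (unchanged)
CL_new/CL_old = 0.0567 + 1.725 + 0.1 = 1.8817.
New steady-state concentration = 65.2 / 1.8817 = 34.6 mg/L (concentration scales inversely with clearance).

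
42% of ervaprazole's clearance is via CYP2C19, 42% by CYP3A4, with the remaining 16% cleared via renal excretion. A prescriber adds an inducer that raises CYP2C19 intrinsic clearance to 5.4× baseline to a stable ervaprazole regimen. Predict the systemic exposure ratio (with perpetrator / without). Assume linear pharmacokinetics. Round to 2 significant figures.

0.35

The CYP2C19 pathway (42% of clearance) rises to 5.4× activity: 0.42 × 5.4 = 2.268.
CYP3A4 (42%) and the residual 16% are unaffected.
New clearance relative to baseline: 2.268 + 0.42 + 0.16 = 2.848.
Systemic exposure is inversely proportional to clearance, so the fold-change is 1 / 2.848 = 0.35.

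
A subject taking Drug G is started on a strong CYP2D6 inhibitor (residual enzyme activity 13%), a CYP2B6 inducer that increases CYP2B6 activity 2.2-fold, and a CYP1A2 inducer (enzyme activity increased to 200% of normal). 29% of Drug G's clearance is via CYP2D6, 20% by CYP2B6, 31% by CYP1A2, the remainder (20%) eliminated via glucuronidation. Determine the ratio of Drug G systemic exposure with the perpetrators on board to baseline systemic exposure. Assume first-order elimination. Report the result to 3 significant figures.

The CYP2D6 pathway (29% of clearance) drops to 0.13× activity: 0.29 × 0.13 = 0.0377.
The CYP2B6 pathway (20% of clearance) rises to 2.2× activity: 0.2 × 2.2 = 0.44.
The CYP1A2 pathway (31% of clearance) increases to 2× activity: 0.31 × 2 = 0.62.
Non-CYP routes (20%) are unchanged.
Relative clearance = 0.0377 + 0.44 + 0.62 + 0.2 = 1.2977.
Because systemic exposure varies inversely with clearance, the combined effect is 1 / 1.2977 = 0.771.

0.771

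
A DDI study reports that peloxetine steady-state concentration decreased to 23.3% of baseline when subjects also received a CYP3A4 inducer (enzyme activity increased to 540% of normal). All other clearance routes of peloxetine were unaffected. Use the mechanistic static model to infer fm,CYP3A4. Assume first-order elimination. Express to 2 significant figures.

0.75

CL'/CL = 1 / 0.233 = 4.292
5.4·fm + (1 − fm) = 4.292
fm = (4.292 − 1) / (5.4 − 1) = 0.75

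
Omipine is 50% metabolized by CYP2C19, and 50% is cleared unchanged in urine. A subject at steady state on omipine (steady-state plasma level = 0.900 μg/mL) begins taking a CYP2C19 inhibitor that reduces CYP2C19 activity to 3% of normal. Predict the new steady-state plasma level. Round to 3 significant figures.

1.75 μg/mL

CYP2C19: 0.5 × 0.03 = 0.015
Other: 0.5 (unchanged)
CL_new/CL_old = 0.015 + 0.5 = 0.515.
With dosing unchanged, steady-state plasma level scales as 1/CL: 0.900 / 0.515 = 1.75 μg/mL.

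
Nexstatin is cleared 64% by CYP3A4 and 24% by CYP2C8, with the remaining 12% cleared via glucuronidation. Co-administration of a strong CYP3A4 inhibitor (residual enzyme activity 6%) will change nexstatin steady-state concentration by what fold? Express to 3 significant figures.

The CYP3A4 pathway (64% of clearance) drops to 0.06× activity: 0.64 × 0.06 = 0.0384.
CYP2C8 (24%) and the residual 12% are unaffected.
CL_new/CL_old = 0.0384 + 0.24 + 0.12 = 0.3984.
Steady-state concentration is inversely proportional to clearance, so the fold-change is 1 / 0.3984 = 2.51.

2.51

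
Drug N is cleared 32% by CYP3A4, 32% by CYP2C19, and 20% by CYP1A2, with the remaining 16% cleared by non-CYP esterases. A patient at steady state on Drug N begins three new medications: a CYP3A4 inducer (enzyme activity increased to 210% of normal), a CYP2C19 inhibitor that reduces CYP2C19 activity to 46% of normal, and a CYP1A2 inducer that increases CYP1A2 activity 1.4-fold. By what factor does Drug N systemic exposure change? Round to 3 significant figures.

The CYP3A4 pathway (32% of clearance) is boosted to 2.1× activity: 0.32 × 2.1 = 0.672.
The CYP2C19 pathway (32% of clearance) drops to 0.46× activity: 0.32 × 0.46 = 0.1472.
The CYP1A2 pathway (20% of clearance) rises to 1.4× activity: 0.2 × 1.4 = 0.28.
The remaining 16% of clearance is unaffected.
Relative clearance = 0.672 + 0.1472 + 0.28 + 0.16 = 1.2592.
Net systemic exposure ratio = 1 / 1.2592 = 0.794.

0.794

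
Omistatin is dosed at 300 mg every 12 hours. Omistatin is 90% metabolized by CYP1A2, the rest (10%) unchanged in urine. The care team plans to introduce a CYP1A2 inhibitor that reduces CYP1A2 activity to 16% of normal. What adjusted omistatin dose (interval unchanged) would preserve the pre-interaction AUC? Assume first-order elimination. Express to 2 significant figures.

73 mg

The CYP1A2 pathway (90% of clearance) drops to 0.16× activity: 0.9 × 0.16 = 0.144.
Non-CYP routes (10%) are unchanged.
New clearance relative to baseline: 0.144 + 0.1 = 0.244.
Exposure is unchanged when dose changes in proportion to clearance. New dose = 300 mg × 0.244 = 73 mg.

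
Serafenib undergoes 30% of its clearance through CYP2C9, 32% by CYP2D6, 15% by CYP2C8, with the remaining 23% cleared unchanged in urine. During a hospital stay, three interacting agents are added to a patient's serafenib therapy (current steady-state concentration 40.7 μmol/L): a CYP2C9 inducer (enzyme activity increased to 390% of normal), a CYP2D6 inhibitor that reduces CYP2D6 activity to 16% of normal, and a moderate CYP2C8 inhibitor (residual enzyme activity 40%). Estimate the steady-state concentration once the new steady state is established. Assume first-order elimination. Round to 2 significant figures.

27 μmol/L

The CYP2C9 pathway (30% of clearance) rises to 3.9× activity: 0.3 × 3.9 = 1.17.
The CYP2D6 pathway (32% of clearance) is reduced to 0.16× activity: 0.32 × 0.16 = 0.0512.
The CYP2C8 pathway (15% of clearance) is reduced to 0.4× activity: 0.15 × 0.4 = 0.06.
Non-CYP routes (23%) are unchanged.
Relative clearance = 1.17 + 0.0512 + 0.06 + 0.23 = 1.5112.
New steady-state concentration = 40.7 / 1.5112 = 27 μmol/L (concentration scales inversely with clearance).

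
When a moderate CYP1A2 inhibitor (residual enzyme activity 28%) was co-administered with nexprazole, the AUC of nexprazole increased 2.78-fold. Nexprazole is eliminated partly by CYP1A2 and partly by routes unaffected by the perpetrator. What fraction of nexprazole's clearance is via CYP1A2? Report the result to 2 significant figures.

Let x = fm,CYP1A2. Because AUC ∝ 1/CL, relative clearance fell to 1/2.78 = 0.3597.
Only the CYP1A2 route changed, so 0.3597 = x·0.28 + (1 − x), giving x = 0.89.

0.89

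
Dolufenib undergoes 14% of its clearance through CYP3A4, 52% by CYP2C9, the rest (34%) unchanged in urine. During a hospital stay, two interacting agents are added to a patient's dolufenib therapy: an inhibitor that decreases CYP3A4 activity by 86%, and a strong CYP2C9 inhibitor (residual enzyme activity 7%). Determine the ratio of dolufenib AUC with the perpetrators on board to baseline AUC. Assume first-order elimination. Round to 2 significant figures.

CYP3A4: 0.14 × 0.14 = 0.0196
CYP2C9: 0.52 × 0.07 = 0.0364
Other: 0.34 (unchanged)
Relative clearance = 0.0196 + 0.0364 + 0.34 = 0.396.
Net AUC ratio = 1 / 0.396 = 2.5.

2.5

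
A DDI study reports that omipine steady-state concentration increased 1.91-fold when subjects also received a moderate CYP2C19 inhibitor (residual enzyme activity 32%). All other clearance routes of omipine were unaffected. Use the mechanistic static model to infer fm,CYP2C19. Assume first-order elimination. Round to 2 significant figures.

0.70

Let fm be the CYP2C19 fraction. New clearance relative to baseline = fm × 0.32 + (1 − fm).
Steady-state concentration ratio = 1 / (new CL fraction), so new CL fraction = 1 / 1.91 = 0.5236.
fm × 0.32 + 1 − fm = 0.5236  ⇒  fm × (0.32 − 1) = −0.4764  ⇒  fm = 0.70.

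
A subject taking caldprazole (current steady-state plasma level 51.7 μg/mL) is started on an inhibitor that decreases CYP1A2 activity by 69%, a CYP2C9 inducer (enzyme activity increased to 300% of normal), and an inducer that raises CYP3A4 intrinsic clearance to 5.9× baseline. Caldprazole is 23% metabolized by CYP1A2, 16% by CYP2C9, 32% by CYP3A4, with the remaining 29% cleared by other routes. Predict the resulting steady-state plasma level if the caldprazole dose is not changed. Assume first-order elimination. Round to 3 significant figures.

18.9 μg/mL

The CYP1A2 pathway (23% of clearance) drops to 0.31× activity: 0.23 × 0.31 = 0.0713.
The CYP2C9 pathway (16% of clearance) rises to 3× activity: 0.16 × 3 = 0.48.
The CYP3A4 pathway (32% of clearance) is boosted to 5.9× activity: 0.32 × 5.9 = 1.888.
Non-CYP routes (29%) are unchanged.
CL_new/CL_old = 0.0713 + 0.48 + 1.888 + 0.29 = 2.7293.
Dividing the baseline by the relative clearance: 51.7 / 2.7293 = 18.9 μg/mL.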